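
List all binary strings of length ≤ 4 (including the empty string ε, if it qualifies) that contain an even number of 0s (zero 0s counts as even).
Checking every binary string of length 0 to 4:
  Length 0: accepted: ε | rejected: (none)
  Length 1: accepted: 1 | rejected: 0
  Length 2: accepted: 00, 11 | rejected: 01, 10
  Length 3: accepted: 001, 010, 100, 111 | rejected: 000, 011, 101, 110
  Length 4: accepted: 0000, 0011, 0101, 0110, 1001, 1010, 1100, 1111 | rejected: 0001, 0010, 0100, 0111, 1000, 1011, 1101, 1110
Total: 16 string(s).

Final answer: ε, 1, 00, 11, 001, 010, 100, 111, 0000, 0011, 0101, 0110, 1001, 1010, 1100, 1111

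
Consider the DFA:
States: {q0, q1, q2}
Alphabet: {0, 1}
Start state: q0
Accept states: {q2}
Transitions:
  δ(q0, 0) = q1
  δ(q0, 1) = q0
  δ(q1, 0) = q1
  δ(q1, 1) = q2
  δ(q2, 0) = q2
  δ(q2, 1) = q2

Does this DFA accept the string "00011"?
Processing string "00011":
  q0 --0--> q1
  q1 --0--> q1
  q1 --0--> q1
  q1 --1--> q2
  q2 --1--> q2
Final state: q2
Accept states: {q2}
q2 is an accept state, so the string is accepted.

Final answer: Yes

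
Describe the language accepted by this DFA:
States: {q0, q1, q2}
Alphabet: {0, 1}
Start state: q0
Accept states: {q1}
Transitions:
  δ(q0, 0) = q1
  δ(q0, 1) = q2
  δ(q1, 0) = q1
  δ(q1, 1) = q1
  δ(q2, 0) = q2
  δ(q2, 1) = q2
Analyzing the DFA structure:
Start state: q0
Accept states: {q1}
Interpreting what each state remembers (checking against the transitions):
  q0: nothing has been read yet
  q1: the first symbol was 0
  q2: the first symbol was 1 (trap state)
  δ(q0, 0): in q0 (nothing has been read yet), after reading 0 we have: the first symbol was 0 → q1
  δ(q0, 1): in q0 (nothing has been read yet), after reading 1 we have: the first symbol was 1 (trap state) → q2
  δ(q1, 0): in q1 (the first symbol was 0), after reading 0 we have: the first symbol was 0 → q1
  δ(q1, 1): in q1 (the first symbol was 0), after reading 1 we have: the first symbol was 0 → q1
  δ(q2, 0): in q2 (the first symbol was 1 (trap state)), after reading 0 we have: the first symbol was 1 (trap state) → q2
  δ(q2, 1): in q2 (the first symbol was 1 (trap state)), after reading 1 we have: the first symbol was 1 (trap state) → q2
A string is accepted iff it ends in {q1}, i.e. the first symbol was 0.
Language: All binary strings starting with 0

Final answer: All binary strings starting with 0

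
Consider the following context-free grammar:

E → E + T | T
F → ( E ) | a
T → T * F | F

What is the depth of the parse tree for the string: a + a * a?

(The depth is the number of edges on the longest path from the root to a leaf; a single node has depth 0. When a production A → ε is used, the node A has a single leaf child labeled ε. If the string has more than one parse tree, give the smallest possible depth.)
The grammar is unambiguous; the parse tree of a + a * a is:
E → E + T at the root (depth 0).
  Left E (depth 1) → T (2) → F (3) → a (4).
  Right T (depth 1) → T * F; that T (2) → F (3) → a (4); F (2) → a (3).
The longest root-to-leaf paths have 4 edges.
Depth = 4.

Final answer: 4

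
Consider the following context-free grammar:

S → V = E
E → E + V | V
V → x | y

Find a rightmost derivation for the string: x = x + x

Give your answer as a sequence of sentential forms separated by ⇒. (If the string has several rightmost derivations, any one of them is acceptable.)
Start with S.
Step 1: the rightmost non-terminal is S; apply S → V = E:  V = E
Step 2: the rightmost non-terminal is E; apply E → E + V:  V = E + V
Step 3: the rightmost non-terminal is V; apply V → x:  V = E + x
Step 4: the rightmost non-terminal is E; apply E → V:  V = V + x
Step 5: the rightmost non-terminal is V; apply V → x:  V = x + x
Step 6: the rightmost non-terminal is V; apply V → x:  x = x + x

Final answer: S ⇒ V = E ⇒ V = E + V ⇒ V = E + x ⇒ V = V + x ⇒ V = x + x ⇒ x = x + x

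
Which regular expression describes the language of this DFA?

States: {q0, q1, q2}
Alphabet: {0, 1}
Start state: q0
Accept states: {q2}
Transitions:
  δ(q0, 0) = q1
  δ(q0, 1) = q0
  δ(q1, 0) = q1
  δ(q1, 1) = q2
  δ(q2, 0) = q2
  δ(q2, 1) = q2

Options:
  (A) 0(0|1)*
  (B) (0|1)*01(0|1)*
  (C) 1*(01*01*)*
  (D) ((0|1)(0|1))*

Testing sample strings against the DFA:
  '00011' -> accepted
  '0110' -> accepted
  '011' -> accepted
  '11010' -> accepted
Checking each option for a counterexample:
  (A) 0(0|1)*: '0' is rejected by the DFA but matches the regex → eliminated
  (B) (0|1)*01(0|1)*: agrees with the DFA on all strings of length ≤ 4
  (C) 1*(01*01*)*: ε is rejected by the DFA but matches the regex → eliminated
  (D) ((0|1)(0|1))*: ε is rejected by the DFA but matches the regex → eliminated
Only (B) (0|1)*01(0|1)* is consistent with the DFA.

Final answer: (B) (0|1)*01(0|1)*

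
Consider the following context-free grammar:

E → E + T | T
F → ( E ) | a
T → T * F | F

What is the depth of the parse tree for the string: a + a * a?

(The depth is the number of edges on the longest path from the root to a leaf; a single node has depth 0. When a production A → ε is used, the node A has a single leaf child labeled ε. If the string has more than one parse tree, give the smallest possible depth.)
The grammar is unambiguous; the parse tree of a + a * a is:
E → E + T at the root (depth 0).
  Left E (depth 1) → T (2) → F (3) → a (4).
  Right T (depth 1) → T * F; that T (2) → F (3) → a (4); F (2) → a (3).
The longest root-to-leaf paths have 4 edges.
Depth = 4.

Final answer: 4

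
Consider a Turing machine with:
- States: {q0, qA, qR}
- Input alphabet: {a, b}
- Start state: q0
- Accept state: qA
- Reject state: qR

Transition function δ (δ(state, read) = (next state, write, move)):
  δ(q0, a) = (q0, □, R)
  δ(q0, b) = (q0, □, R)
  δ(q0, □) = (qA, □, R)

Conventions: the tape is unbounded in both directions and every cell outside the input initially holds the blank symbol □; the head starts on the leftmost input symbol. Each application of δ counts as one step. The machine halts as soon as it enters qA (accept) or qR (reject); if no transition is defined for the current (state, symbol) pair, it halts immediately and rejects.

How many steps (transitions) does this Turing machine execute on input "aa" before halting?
Step 0: [q0]aa (head at position 0)
Step 1: δ(q0, a) = (q0, □, R)  ⊢  □[q0]a (head at position 1)
Step 2: δ(q0, a) = (q0, □, R)  ⊢  □□[q0]□ (head at position 2)
Step 3: δ(q0, □) = (qA, □, R)  ⊢  □□□[qA]□ (head at position 3)
The machine is in qA, so it halts and accepts.
Number of transitions executed: 3.

Final answer: 3 steps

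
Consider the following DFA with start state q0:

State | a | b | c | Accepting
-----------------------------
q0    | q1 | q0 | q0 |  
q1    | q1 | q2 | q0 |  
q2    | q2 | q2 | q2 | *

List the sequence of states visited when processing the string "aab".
q0 → q1 → q1 → q2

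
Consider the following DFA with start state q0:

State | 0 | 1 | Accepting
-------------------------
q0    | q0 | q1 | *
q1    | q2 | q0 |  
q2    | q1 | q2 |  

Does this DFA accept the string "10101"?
Start in q0.
Read '1': q0 → q1
Read '0': q1 → q2
Read '1': q2 → q2
Read '0': q2 → q1
Read '1': q1 → q0
Final state q0 is accepting, so the string is accepted.

Final answer: Yes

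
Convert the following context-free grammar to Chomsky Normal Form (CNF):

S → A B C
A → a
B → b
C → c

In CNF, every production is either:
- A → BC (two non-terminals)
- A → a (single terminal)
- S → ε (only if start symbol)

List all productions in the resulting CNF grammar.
The grammar has no ε-productions or unit productions to eliminate.
A → a is already in CNF (single terminal) – keep it.
B → b is already in CNF (single terminal) – keep it.
C → c is already in CNF (single terminal) – keep it.
S → A B C has 3 symbols on the right: break it into binary productions S → A X0, X0 → B C.
Resulting CNF grammar (5 productions): A → a; B → b; C → c; S → A X0; X0 → B C

Final answer: A → a; B → b; C → c; S → A X0; X0 → B C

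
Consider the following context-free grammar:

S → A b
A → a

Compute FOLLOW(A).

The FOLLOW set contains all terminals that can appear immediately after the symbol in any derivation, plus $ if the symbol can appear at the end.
A occurs only in S → A b, where it is immediately followed by the terminal b. So FOLLOW(A) = {b}.

Final answer: {b}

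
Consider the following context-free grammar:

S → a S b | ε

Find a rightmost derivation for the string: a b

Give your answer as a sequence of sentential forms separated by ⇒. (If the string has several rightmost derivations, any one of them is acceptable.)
Start with S.
Step 1: the rightmost non-terminal is S; apply S → a S b:  a S b
Step 2: the rightmost non-terminal is S; apply S → ε:  a b

Final answer: S ⇒ a S b ⇒ a b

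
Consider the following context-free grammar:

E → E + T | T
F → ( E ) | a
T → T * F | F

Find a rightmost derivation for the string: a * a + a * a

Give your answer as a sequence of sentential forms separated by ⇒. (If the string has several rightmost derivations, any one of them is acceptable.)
Start with E.
Step 1: the rightmost non-terminal is E; apply E → E + T:  E + T
Step 2: the rightmost non-terminal is T; apply T → T * F:  E + T * F
Step 3: the rightmost non-terminal is F; apply F → a:  E + T * a
Step 4: the rightmost non-terminal is T; apply T → F:  E + F * a
Step 5: the rightmost non-terminal is F; apply F → a:  E + a * a
Step 6: the rightmost non-terminal is E; apply E → T:  T + a * a
Step 7: the rightmost non-terminal is T; apply T → T * F:  T * F + a * a
Step 8: the rightmost non-terminal is F; apply F → a:  T * a + a * a
Step 9: the rightmost non-terminal is T; apply T → F:  F * a + a * a
Step 10: the rightmost non-terminal is F; apply F → a:  a * a + a * a

Final answer: E ⇒ E + T ⇒ E + T * F ⇒ E + T * a ⇒ E + F * a ⇒ E + a * a ⇒ T + a * a ⇒ T * F + a * a ⇒ T * a + a * a ⇒ F * a + a * a ⇒ a * a + a * a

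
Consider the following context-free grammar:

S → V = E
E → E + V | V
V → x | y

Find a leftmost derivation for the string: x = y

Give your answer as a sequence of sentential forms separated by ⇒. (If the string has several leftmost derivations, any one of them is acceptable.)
Start with S.
Step 1: the leftmost non-terminal is S; apply S → V = E:  V = E
Step 2: the leftmost non-terminal is V; apply V → x:  x = E
Step 3: the leftmost non-terminal is E; apply E → V:  x = V
Step 4: the leftmost non-terminal is V; apply V → y:  x = y

Final answer: S ⇒ V = E ⇒ x = E ⇒ x = V ⇒ x = y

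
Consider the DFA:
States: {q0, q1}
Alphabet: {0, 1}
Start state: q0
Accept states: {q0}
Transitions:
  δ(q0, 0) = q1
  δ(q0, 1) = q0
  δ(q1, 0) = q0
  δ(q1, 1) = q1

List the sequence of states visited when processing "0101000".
Starting at q0
Read '0': q0 -> q1
Read '1': q1 -> q1
Read '0': q1 -> q0
Read '1': q0 -> q0
Read '0': q0 -> q1
Read '0': q1 -> q0
Read '0': q0 -> q1

Final answer: q0 -> q1 -> q1 -> q0 -> q0 -> q1 -> q0 -> q1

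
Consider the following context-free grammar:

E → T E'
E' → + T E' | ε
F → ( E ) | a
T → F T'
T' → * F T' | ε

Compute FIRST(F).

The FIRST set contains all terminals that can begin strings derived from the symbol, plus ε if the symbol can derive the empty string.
FIRST(F): F → ( E ) contributes '(' and F → a contributes 'a', so FIRST(F) = {(, a}. F is not nullable.

Final answer: {(, a}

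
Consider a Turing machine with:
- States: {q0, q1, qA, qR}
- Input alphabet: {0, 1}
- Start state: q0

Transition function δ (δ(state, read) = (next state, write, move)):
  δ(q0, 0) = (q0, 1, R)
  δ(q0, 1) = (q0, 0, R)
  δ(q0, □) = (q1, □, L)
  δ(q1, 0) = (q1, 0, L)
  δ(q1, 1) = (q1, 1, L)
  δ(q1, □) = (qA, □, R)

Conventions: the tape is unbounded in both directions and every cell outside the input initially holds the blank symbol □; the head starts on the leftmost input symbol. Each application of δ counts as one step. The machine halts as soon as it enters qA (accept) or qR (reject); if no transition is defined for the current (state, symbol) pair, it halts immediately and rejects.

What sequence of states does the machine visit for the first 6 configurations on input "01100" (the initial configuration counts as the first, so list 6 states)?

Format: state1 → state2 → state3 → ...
Step 0: [q0]01100 (head at position 0)
Step 1: δ(q0, 0) = (q0, 1, R)  ⊢  1[q0]1100 (head at position 1)
Step 2: δ(q0, 1) = (q0, 0, R)  ⊢  10[q0]100 (head at position 2)
Step 3: δ(q0, 1) = (q0, 0, R)  ⊢  100[q0]00 (head at position 3)
Step 4: δ(q0, 0) = (q0, 1, R)  ⊢  1001[q0]0 (head at position 4)
Step 5: δ(q0, 0) = (q0, 1, R)  ⊢  10011[q0]□ (head at position 5)
Reading off the states of these 6 configurations: q0 → q0 → q0 → q0 → q0 → q0

Final answer: q0 → q0 → q0 → q0 → q0 → q0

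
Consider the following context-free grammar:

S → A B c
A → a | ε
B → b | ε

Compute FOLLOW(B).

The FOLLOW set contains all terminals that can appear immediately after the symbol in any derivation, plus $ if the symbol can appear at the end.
B occurs in S → A B c, immediately followed by the terminal c. So FOLLOW(B) = {c}.

Final answer: {c}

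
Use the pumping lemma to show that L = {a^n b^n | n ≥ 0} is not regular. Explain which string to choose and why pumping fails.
Language: L = {a^n b^n | n ≥ 0} (equal numbers of a's followed by b's)
Step 1: Assume for contradiction that L is regular, with pumping length p.
Step 2: Choose s = a^p b^p. Then s ∈ L (it has p a's followed by p b's) and |s| ≥ p.
Step 3: Consider any decomposition s = xyz with |xy| ≤ p and |y| > 0. Since |xy| ≤ p and the first p symbols of s are all a's, y = a^k for some k with 1 ≤ k ≤ p.
Step 4: Pumping up (i = 2): xy²z = a^(p+k) b^p, which has more a's than b's, so xy²z ∉ L.
This contradicts the pumping lemma, so L is not regular.

Final answer: Choose s = a^p b^p. Since |xy| ≤ p, y = a^k with k ≥ 1. Then xy²z = a^(p+k) b^p ∉ L.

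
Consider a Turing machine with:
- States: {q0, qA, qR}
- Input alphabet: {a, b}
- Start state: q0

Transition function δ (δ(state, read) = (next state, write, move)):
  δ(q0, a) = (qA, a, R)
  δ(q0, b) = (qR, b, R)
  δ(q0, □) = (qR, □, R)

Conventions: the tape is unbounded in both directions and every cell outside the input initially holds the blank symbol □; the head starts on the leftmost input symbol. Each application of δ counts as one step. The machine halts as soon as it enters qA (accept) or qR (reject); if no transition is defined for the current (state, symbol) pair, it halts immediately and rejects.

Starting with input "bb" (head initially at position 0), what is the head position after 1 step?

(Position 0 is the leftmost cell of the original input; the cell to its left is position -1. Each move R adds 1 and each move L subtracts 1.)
Step 0: [q0]bb (head at position 0)
Step 1: δ(q0, b) = (qR, b, R)  ⊢  b[qR]b (head at position 1)
Head position after 1 step: 1

Final answer: Position 1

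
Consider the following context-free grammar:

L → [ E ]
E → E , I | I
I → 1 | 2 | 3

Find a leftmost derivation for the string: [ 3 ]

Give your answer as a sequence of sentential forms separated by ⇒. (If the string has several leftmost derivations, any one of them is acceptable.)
Start with L.
Step 1: the leftmost non-terminal is L; apply L → [ E ]:  [ E ]
Step 2: the leftmost non-terminal is E; apply E → I:  [ I ]
Step 3: the leftmost non-terminal is I; apply I → 3:  [ 3 ]

Final answer: L ⇒ [ E ] ⇒ [ I ] ⇒ [ 3 ]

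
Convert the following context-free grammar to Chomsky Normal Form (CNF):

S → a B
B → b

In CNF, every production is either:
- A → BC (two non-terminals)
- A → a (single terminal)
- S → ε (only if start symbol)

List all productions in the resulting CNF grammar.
The grammar has no ε-productions or unit productions to eliminate.
S → a B has terminal a in a right-hand side of length ≥ 2: introduce T_a → a and use T_a in place of a.
B → b is already in CNF (single terminal) – keep it.
S → a B becomes S → T_a B.
Resulting CNF grammar (3 productions): T_a → a; B → b; S → T_a B

Final answer: T_a → a; B → b; S → T_a B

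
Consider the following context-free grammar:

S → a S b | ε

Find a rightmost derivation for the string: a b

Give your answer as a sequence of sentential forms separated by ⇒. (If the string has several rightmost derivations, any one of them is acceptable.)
Start with S.
Step 1: the rightmost non-terminal is S; apply S → a S b:  a S b
Step 2: the rightmost non-terminal is S; apply S → ε:  a b

Final answer: S ⇒ a S b ⇒ a b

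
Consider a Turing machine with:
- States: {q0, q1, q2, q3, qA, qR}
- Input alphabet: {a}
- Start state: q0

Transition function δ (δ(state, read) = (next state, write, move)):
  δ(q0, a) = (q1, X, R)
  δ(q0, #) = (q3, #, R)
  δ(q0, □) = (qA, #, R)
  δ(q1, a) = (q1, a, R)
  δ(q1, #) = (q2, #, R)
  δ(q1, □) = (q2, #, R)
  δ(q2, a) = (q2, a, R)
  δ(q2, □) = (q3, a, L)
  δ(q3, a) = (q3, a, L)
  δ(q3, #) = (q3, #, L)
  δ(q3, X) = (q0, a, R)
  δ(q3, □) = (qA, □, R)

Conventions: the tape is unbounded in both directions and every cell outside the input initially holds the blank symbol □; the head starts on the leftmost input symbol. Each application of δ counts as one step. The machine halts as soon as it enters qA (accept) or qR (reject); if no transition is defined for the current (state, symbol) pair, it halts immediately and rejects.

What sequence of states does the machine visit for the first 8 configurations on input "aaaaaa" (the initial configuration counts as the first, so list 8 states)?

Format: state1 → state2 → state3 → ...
Step 0: [q0]aaaaaa (head at position 0)
Step 1: δ(q0, a) = (q1, X, R)  ⊢  X[q1]aaaaa (head at position 1)
Step 2: δ(q1, a) = (q1, a, R)  ⊢  Xa[q1]aaaa (head at position 2)
Step 3: δ(q1, a) = (q1, a, R)  ⊢  Xaa[q1]aaa (head at position 3)
Step 4: δ(q1, a) = (q1, a, R)  ⊢  Xaaa[q1]aa (head at position 4)
Step 5: δ(q1, a) = (q1, a, R)  ⊢  Xaaaa[q1]a (head at position 5)
Step 6: δ(q1, a) = (q1, a, R)  ⊢  Xaaaaa[q1]□ (head at position 6)
Step 7: δ(q1, □) = (q2, #, R)  ⊢  Xaaaaa#[q2]□ (head at position 7)
Reading off the states of these 8 configurations: q0 → q1 → q1 → q1 → q1 → q1 → q1 → q2

Final answer: q0 → q1 → q1 → q1 → q1 → q1 → q1 → q2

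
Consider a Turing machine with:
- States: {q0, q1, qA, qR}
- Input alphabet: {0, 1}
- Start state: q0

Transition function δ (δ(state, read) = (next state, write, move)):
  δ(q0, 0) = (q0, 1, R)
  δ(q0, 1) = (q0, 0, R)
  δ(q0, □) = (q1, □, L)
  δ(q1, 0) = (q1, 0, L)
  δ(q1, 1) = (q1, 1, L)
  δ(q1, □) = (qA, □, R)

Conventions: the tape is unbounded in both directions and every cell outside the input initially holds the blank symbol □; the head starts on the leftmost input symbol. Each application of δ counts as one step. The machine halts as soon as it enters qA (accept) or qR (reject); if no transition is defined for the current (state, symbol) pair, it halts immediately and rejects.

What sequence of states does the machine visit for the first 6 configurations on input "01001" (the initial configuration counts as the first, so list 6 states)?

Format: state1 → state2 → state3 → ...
Step 0: [q0]01001 (head at position 0)
Step 1: δ(q0, 0) = (q0, 1, R)  ⊢  1[q0]1001 (head at position 1)
Step 2: δ(q0, 1) = (q0, 0, R)  ⊢  10[q0]001 (head at position 2)
Step 3: δ(q0, 0) = (q0, 1, R)  ⊢  101[q0]01 (head at position 3)
Step 4: δ(q0, 0) = (q0, 1, R)  ⊢  1011[q0]1 (head at position 4)
Step 5: δ(q0, 1) = (q0, 0, R)  ⊢  10110[q0]□ (head at position 5)
Reading off the states of these 6 configurations: q0 → q0 → q0 → q0 → q0 → q0

Final answer: q0 → q0 → q0 → q0 → q0 → q0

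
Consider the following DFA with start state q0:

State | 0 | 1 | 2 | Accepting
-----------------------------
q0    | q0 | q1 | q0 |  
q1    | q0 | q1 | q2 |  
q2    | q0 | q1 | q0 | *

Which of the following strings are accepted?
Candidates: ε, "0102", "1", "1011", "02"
ε: q0; q0 is not accepting → rejected
"0102": q0 → q0 → q1 → q0 → q0; q0 is not accepting → rejected
"1": q0 → q1; q1 is not accepting → rejected
"1011": q0 → q1 → q0 → q1 → q1; q1 is not accepting → rejected
"02": q0 → q0 → q0; q0 is not accepting → rejected

Final answer: None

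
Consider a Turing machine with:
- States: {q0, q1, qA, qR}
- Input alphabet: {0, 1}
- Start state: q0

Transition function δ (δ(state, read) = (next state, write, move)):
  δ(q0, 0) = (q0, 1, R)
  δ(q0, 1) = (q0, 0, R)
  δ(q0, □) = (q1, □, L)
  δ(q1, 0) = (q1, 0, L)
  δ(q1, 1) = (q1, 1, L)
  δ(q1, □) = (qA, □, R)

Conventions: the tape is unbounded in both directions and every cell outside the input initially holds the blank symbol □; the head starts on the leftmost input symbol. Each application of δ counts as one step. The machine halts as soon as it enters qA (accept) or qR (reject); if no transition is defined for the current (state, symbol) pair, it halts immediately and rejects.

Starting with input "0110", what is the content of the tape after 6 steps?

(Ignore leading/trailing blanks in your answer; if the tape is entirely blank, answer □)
Step 0: [q0]0110 (head at position 0)
Step 1: δ(q0, 0) = (q0, 1, R)  ⊢  1[q0]110 (head at position 1)
Step 2: δ(q0, 1) = (q0, 0, R)  ⊢  10[q0]10 (head at position 2)
Step 3: δ(q0, 1) = (q0, 0, R)  ⊢  100[q0]0 (head at position 3)
Step 4: δ(q0, 0) = (q0, 1, R)  ⊢  1001[q0]□ (head at position 4)
Step 5: δ(q0, □) = (q1, □, L)  ⊢  100[q1]1□ (head at position 3)
Step 6: δ(q1, 1) = (q1, 1, L)  ⊢  10[q1]01□ (head at position 2)
Tape after 6 steps (ignoring surrounding blanks): 1001

Final answer: Tape: 1001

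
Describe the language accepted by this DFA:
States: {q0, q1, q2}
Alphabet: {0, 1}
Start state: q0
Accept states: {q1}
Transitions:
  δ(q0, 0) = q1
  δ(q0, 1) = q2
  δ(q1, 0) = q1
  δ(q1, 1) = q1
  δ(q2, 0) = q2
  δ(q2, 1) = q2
Analyzing the DFA structure:
Start state: q0
Accept states: {q1}
Interpreting what each state remembers (checking against the transitions):
  q0: nothing has been read yet
  q1: the first symbol was 0
  q2: the first symbol was 1 (trap state)
  δ(q0, 0): in q0 (nothing has been read yet), after reading 0 we have: the first symbol was 0 → q1
  δ(q0, 1): in q0 (nothing has been read yet), after reading 1 we have: the first symbol was 1 (trap state) → q2
  δ(q1, 0): in q1 (the first symbol was 0), after reading 0 we have: the first symbol was 0 → q1
  δ(q1, 1): in q1 (the first symbol was 0), after reading 1 we have: the first symbol was 0 → q1
  δ(q2, 0): in q2 (the first symbol was 1 (trap state)), after reading 0 we have: the first symbol was 1 (trap state) → q2
  δ(q2, 1): in q2 (the first symbol was 1 (trap state)), after reading 1 we have: the first symbol was 1 (trap state) → q2
A string is accepted iff it ends in {q1}, i.e. the first symbol was 0.
Language: All binary strings starting with 0

Final answer: All binary strings starting with 0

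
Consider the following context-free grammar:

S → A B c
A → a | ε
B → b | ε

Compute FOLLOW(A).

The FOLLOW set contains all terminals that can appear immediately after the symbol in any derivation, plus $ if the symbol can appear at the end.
A occurs in S → A B c followed by B c. Add FIRST(B) minus ε = {b}; B is nullable (B → ε), so what follows B can also follow A: the terminal c. FOLLOW(A) = {b, c}.

Final answer: {b, c}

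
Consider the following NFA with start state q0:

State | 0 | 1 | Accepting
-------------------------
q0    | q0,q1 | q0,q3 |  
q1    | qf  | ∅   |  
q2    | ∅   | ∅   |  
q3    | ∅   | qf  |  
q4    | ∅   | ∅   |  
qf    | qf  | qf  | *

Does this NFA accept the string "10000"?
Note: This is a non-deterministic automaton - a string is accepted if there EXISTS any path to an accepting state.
Track the set of states the NFA could be in: start {q0}
Read '1': {q0} → {q0, q3}
Read '0': {q0, q3} → {q0, q1}
Read '0': {q0, q1} → {q0, q1, qf}
Read '0': {q0, q1, qf} → {q0, q1, qf}
Read '0': {q0, q1, qf} → {q0, q1, qf}
Final set {q0, q1, qf} contains accepting state(s) {qf} → accepted.

Final answer: Yes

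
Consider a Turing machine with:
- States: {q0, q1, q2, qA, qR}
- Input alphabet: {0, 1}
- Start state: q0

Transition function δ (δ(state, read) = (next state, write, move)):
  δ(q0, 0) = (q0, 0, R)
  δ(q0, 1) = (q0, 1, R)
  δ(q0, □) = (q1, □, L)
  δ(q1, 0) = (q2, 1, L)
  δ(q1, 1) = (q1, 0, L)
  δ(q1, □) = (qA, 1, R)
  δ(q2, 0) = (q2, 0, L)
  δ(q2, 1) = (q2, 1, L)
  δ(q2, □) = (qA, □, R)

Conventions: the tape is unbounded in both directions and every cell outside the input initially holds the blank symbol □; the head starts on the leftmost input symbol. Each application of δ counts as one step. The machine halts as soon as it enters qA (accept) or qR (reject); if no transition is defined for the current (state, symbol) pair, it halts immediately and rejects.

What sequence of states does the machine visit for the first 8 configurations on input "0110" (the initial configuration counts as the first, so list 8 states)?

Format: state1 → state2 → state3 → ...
Step 0: [q0]0110 (head at position 0)
Step 1: δ(q0, 0) = (q0, 0, R)  ⊢  0[q0]110 (head at position 1)
Step 2: δ(q0, 1) = (q0, 1, R)  ⊢  01[q0]10 (head at position 2)
Step 3: δ(q0, 1) = (q0, 1, R)  ⊢  011[q0]0 (head at position 3)
Step 4: δ(q0, 0) = (q0, 0, R)  ⊢  0110[q0]□ (head at position 4)
Step 5: δ(q0, □) = (q1, □, L)  ⊢  011[q1]0□ (head at position 3)
Step 6: δ(q1, 0) = (q2, 1, L)  ⊢  01[q2]11□ (head at position 2)
Step 7: δ(q2, 1) = (q2, 1, L)  ⊢  0[q2]111□ (head at position 1)
Reading off the states of these 8 configurations: q0 → q0 → q0 → q0 → q0 → q1 → q2 → q2

Final answer: q0 → q0 → q0 → q0 → q0 → q1 → q2 → q2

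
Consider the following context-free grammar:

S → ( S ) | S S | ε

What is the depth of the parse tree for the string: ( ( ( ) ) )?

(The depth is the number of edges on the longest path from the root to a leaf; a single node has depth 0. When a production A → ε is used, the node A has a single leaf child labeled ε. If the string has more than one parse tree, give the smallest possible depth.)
The string is 3 nested pairs. The shallowest parse tree applies S → ( S ) 3 times (one node per nested pair, each a child of the previous) and then S → ε in the middle.
S nodes at depths 0..3, ε leaf at depth 4; parentheses leaves are at depths 1..3.
(Using S → S S with an S → ε child anywhere only adds levels, so it cannot give a shallower tree.)
Depth = 4.

Final answer: 4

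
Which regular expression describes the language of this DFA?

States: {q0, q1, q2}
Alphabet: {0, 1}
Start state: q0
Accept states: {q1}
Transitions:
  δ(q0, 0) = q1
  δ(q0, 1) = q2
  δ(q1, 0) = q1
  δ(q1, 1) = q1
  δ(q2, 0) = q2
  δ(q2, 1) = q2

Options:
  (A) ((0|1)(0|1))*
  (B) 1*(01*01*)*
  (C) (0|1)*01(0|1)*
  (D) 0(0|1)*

Testing sample strings against the DFA:
  '00' -> accepted
  '110' -> rejected
  '0001' -> accepted
  '10101' -> rejected
Checking each option for a counterexample:
  (A) ((0|1)(0|1))*: ε is rejected by the DFA but matches the regex → eliminated
  (B) 1*(01*01*)*: ε is rejected by the DFA but matches the regex → eliminated
  (C) (0|1)*01(0|1)*: '0' is accepted by the DFA but does not match the regex → eliminated
  (D) 0(0|1)*: agrees with the DFA on all strings of length ≤ 4
Only (D) 0(0|1)* is consistent with the DFA.

Final answer: (D) 0(0|1)*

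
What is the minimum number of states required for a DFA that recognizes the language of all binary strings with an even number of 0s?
Language: binary strings with an even number of 0s
Lower bound (Myhill–Nerode): the prefixes ε, 0 are pairwise distinguishable:
  ε vs 0: suffix ε distinguishes them (ε has zero 0s (accepted), 0 has one 0 (rejected))
So any DFA needs at least 2 states.
Upper bound: a DFA with 2 states exists (one state per class above).
Minimum states: 2

Final answer: 2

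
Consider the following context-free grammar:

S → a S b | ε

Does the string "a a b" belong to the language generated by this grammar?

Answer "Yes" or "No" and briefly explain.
Every derivation applies S → a S b some number n of times and then S → ε, producing a^n b^n with equally many a's and b's. The string a a b has two a's but only one b, so it cannot be derived.

Final answer: No - no valid derivation exists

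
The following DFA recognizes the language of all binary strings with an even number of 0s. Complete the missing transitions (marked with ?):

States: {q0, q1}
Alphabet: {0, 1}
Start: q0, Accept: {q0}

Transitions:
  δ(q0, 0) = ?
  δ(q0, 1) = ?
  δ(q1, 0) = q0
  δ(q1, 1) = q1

What each state remembers (consistent with the given transitions and accept states):
  q0: an even number of 0s has been read so far
  q1: an odd number of 0s has been read so far
Filling in the missing entries:
  δ(q0, 0): in q0 (an even number of 0s has been read so far), after reading 0 we have: an odd number of 0s has been read so far → q1
  δ(q0, 1): in q0 (an even number of 0s has been read so far), after reading 1 we have: an even number of 0s has been read so far → q0

Final answer: δ(q0, 0) = q1; δ(q0, 1) = q0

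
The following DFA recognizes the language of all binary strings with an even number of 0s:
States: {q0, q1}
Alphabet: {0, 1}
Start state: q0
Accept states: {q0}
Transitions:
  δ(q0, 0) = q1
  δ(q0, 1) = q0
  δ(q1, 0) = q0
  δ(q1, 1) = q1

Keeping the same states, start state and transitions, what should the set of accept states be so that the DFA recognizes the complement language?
The DFA is complete (every state has a transition on every symbol), so the complement
is recognized by the same DFA with accepting and non-accepting states swapped.
Original accept states: {q0}
Complement accept states = All states - Original accept states
= {q0, q1} - {q0}
= {q1}
Complement language: strings with an ODD number of 0s

Final answer: {q1}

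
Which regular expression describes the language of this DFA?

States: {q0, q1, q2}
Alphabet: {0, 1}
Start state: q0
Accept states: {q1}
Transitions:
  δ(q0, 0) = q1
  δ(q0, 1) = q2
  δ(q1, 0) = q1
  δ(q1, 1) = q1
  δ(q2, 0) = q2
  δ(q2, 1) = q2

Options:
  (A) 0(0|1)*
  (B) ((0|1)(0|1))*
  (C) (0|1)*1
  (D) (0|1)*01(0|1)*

Testing sample strings against the DFA:
  '0001' -> accepted
  '1100' -> rejected
  '00000' -> accepted
  '11110' -> rejected
Checking each option for a counterexample:
  (A) 0(0|1)*: agrees with the DFA on all strings of length ≤ 4
  (B) ((0|1)(0|1))*: ε is rejected by the DFA but matches the regex → eliminated
  (C) (0|1)*1: '0' is accepted by the DFA but does not match the regex → eliminated
  (D) (0|1)*01(0|1)*: '0' is accepted by the DFA but does not match the regex → eliminated
Only (A) 0(0|1)* is consistent with the DFA.

Final answer: (A) 0(0|1)*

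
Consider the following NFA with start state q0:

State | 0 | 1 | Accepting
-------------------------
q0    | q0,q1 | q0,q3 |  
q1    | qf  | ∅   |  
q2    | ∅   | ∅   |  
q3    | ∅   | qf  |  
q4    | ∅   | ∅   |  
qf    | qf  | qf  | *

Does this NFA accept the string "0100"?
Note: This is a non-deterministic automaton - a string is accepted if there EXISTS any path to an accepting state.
Track the set of states the NFA could be in: start {q0}
Read '0': {q0} → {q0, q1}
Read '1': {q0, q1} → {q0, q3}
Read '0': {q0, q3} → {q0, q1}
Read '0': {q0, q1} → {q0, q1, qf}
Final set {q0, q1, qf} contains accepting state(s) {qf} → accepted.

Final answer: Yes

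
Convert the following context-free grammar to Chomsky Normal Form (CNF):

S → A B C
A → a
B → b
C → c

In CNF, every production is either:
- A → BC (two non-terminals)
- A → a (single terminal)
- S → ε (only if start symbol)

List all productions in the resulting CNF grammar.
The grammar has no ε-productions or unit productions to eliminate.
A → a is already in CNF (single terminal) – keep it.
B → b is already in CNF (single terminal) – keep it.
C → c is already in CNF (single terminal) – keep it.
S → A B C has 3 symbols on the right: break it into binary productions S → A X0, X0 → B C.
Resulting CNF grammar (5 productions): A → a; B → b; C → c; S → A X0; X0 → B C

Final answer: A → a; B → b; C → c; S → A X0; X0 → B C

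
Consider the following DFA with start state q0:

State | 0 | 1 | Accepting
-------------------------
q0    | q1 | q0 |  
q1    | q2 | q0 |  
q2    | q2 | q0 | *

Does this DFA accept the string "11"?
Start in q0.
Read '1': q0 → q0
Read '1': q0 → q0
Final state q0 is not accepting, so the string is rejected.

Final answer: No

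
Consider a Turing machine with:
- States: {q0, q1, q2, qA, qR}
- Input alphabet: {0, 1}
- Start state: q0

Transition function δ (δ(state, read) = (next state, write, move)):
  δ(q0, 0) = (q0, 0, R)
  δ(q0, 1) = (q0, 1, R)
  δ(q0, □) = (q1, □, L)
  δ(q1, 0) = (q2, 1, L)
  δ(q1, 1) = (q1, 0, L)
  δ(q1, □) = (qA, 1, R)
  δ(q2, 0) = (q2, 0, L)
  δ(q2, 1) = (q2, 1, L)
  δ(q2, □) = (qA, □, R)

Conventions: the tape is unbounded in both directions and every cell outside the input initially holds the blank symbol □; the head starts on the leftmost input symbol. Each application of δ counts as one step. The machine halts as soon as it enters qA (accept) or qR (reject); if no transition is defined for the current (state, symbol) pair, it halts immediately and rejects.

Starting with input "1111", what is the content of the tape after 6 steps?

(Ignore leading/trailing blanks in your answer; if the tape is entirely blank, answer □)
Step 0: [q0]1111 (head at position 0)
Step 1: δ(q0, 1) = (q0, 1, R)  ⊢  1[q0]111 (head at position 1)
Step 2: δ(q0, 1) = (q0, 1, R)  ⊢  11[q0]11 (head at position 2)
Step 3: δ(q0, 1) = (q0, 1, R)  ⊢  111[q0]1 (head at position 3)
Step 4: δ(q0, 1) = (q0, 1, R)  ⊢  1111[q0]□ (head at position 4)
Step 5: δ(q0, □) = (q1, □, L)  ⊢  111[q1]1□ (head at position 3)
Step 6: δ(q1, 1) = (q1, 0, L)  ⊢  11[q1]10□ (head at position 2)
Tape after 6 steps (ignoring surrounding blanks): 1110

Final answer: Tape: 1110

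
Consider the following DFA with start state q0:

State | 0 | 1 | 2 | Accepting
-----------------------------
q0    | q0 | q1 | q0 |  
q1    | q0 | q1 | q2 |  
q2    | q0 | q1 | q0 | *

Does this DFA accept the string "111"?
Start in q0.
Read '1': q0 → q1
Read '1': q1 → q1
Read '1': q1 → q1
Final state q1 is not accepting, so the string is rejected.

Final answer: No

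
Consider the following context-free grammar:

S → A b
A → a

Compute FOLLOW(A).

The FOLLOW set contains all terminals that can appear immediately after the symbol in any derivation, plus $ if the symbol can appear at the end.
A occurs only in S → A b, where it is immediately followed by the terminal b. So FOLLOW(A) = {b}.

Final answer: {b}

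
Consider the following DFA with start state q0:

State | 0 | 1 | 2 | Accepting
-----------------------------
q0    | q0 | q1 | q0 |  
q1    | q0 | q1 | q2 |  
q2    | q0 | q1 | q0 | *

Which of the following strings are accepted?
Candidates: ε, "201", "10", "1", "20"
ε: q0; q0 is not accepting → rejected
"201": q0 → q0 → q0 → q1; q1 is not accepting → rejected
"10": q0 → q1 → q0; q0 is not accepting → rejected
"1": q0 → q1; q1 is not accepting → rejected
"20": q0 → q0 → q0; q0 is not accepting → rejected

Final answer: None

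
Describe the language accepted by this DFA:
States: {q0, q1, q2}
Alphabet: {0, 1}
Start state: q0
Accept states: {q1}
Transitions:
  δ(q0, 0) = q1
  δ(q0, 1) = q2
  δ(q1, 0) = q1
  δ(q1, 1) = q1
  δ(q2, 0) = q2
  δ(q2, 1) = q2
Analyzing the DFA structure:
Start state: q0
Accept states: {q1}
Interpreting what each state remembers (checking against the transitions):
  q0: nothing has been read yet
  q1: the first symbol was 0
  q2: the first symbol was 1 (trap state)
  δ(q0, 0): in q0 (nothing has been read yet), after reading 0 we have: the first symbol was 0 → q1
  δ(q0, 1): in q0 (nothing has been read yet), after reading 1 we have: the first symbol was 1 (trap state) → q2
  δ(q1, 0): in q1 (the first symbol was 0), after reading 0 we have: the first symbol was 0 → q1
  δ(q1, 1): in q1 (the first symbol was 0), after reading 1 we have: the first symbol was 0 → q1
  δ(q2, 0): in q2 (the first symbol was 1 (trap state)), after reading 0 we have: the first symbol was 1 (trap state) → q2
  δ(q2, 1): in q2 (the first symbol was 1 (trap state)), after reading 1 we have: the first symbol was 1 (trap state) → q2
A string is accepted iff it ends in {q1}, i.e. the first symbol was 0.
Language: All binary strings starting with 0

Final answer: All binary strings starting with 0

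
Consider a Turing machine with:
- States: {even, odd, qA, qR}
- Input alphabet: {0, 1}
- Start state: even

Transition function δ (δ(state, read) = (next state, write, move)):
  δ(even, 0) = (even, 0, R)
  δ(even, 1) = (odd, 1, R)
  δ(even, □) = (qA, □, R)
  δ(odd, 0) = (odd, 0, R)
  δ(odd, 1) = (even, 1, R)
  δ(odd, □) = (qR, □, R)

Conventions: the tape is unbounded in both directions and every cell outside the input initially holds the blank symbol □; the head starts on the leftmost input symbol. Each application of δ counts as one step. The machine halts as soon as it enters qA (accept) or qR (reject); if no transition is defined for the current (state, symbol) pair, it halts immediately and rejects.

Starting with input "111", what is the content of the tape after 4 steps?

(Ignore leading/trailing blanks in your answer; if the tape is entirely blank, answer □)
Step 0: [even]111 (head at position 0)
Step 1: δ(even, 1) = (odd, 1, R)  ⊢  1[odd]11 (head at position 1)
Step 2: δ(odd, 1) = (even, 1, R)  ⊢  11[even]1 (head at position 2)
Step 3: δ(even, 1) = (odd, 1, R)  ⊢  111[odd]□ (head at position 3)
Step 4: δ(odd, □) = (qR, □, R)  ⊢  111□[qR]□ (head at position 4)
Tape after 4 steps (ignoring surrounding blanks): 111

Final answer: Tape: 111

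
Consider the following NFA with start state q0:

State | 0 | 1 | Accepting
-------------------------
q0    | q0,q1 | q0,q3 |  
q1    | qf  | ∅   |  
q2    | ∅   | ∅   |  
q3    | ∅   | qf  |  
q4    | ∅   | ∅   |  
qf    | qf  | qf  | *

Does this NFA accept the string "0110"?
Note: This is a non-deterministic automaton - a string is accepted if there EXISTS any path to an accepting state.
Track the set of states the NFA could be in: start {q0}
Read '0': {q0} → {q0, q1}
Read '1': {q0, q1} → {q0, q3}
Read '1': {q0, q3} → {q0, q3, qf}
Read '0': {q0, q3, qf} → {q0, q1, qf}
Final set {q0, q1, qf} contains accepting state(s) {qf} → accepted.

Final answer: Yes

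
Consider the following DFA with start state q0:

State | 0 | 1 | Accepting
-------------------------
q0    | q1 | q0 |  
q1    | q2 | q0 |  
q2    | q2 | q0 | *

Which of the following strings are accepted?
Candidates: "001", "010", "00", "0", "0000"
"001": q0 → q1 → q2 → q0; q0 is not accepting → rejected
"010": q0 → q1 → q0 → q1; q1 is not accepting → rejected
"00": q0 → q1 → q2; q2 is accepting → accepted
"0": q0 → q1; q1 is not accepting → rejected
"0000": q0 → q1 → q2 → q2 → q2; q2 is accepting → accepted

Final answer: "00", "0000"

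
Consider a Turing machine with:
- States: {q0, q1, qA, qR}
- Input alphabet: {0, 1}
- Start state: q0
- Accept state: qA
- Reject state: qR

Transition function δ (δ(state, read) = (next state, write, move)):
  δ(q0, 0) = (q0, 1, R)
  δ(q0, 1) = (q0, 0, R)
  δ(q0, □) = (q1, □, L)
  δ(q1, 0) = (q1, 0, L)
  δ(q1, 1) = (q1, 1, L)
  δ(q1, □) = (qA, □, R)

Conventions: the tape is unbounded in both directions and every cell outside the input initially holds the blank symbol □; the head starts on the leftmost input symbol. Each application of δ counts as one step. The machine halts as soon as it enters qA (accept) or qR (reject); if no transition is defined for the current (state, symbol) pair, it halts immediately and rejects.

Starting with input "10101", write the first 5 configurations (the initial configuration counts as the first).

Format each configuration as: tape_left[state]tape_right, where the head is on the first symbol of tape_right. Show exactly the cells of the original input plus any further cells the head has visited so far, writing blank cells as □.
Step 0: [q0]10101 (head at position 0)
Step 1: δ(q0, 1) = (q0, 0, R)  ⊢  0[q0]0101 (head at position 1)
Step 2: δ(q0, 0) = (q0, 1, R)  ⊢  01[q0]101 (head at position 2)
Step 3: δ(q0, 1) = (q0, 0, R)  ⊢  010[q0]01 (head at position 3)
Step 4: δ(q0, 0) = (q0, 1, R)  ⊢  0101[q0]1 (head at position 4)

Final answer: [q0]10101 ⊢ 0[q0]0101 ⊢ 01[q0]101 ⊢ 010[q0]01 ⊢ 0101[q0]1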